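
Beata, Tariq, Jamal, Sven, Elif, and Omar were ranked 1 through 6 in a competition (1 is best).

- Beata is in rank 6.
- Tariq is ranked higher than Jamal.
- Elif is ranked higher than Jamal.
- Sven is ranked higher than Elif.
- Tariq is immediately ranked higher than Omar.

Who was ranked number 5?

With clue 1, Beata is ruled out for rank 5.
With clues 1–2, Tariq is ruled out for rank 5.
With clues 1–3, Elif is ruled out for rank 5.
With clues 1–4, Sven is ruled out for rank 5.
With clues 1–5, Omar is ruled out for rank 5.
So rank 5 is Jamal.

Jamal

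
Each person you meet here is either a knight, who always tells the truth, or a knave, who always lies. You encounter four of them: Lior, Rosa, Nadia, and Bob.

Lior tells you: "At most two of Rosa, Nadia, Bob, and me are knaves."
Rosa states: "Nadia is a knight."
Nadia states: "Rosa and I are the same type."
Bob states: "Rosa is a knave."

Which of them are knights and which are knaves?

Lior: knight, Rosa: knight, Nadia: knight, Bob: knave

Consider Lior. Suppose Lior is a knave.
Then no assignment of the remaining roles makes every statement match its speaker's type — contradiction.
So Lior is a knight.
Consider Rosa. Suppose Rosa is a knave.
Then whichever role Nadia has, Nadia's statement has the wrong truth value — contradiction.
So Rosa is a knight.
With that fixed, Bob's statement is false, so Bob is a knave.
Consider Nadia. Suppose Nadia is a knave.
Then Rosa's statement comes out false, contradicting Rosa being a knight.
So Nadia is a knight.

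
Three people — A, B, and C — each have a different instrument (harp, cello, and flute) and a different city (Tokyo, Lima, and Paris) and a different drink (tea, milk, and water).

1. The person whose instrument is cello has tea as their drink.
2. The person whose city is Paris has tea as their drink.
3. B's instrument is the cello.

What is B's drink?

With clues 1–3, milk and water are impossible for B's drink.
That leaves tea.

tea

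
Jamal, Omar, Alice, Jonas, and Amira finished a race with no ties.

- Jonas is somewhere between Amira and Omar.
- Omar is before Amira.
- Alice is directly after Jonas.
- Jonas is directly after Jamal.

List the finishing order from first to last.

From clue 1: Jonas is in {2,3,4}.
From clues 1–2: Omar is in {1,2,3}.
From clues 1–3: Omar is in {1,2}.
From clues 1–4: Omar → place 1, Jamal → place 2, Jonas → place 3, Alice → place 4, Amira → place 5.

Omar, Jamal, Jonas, Alice, Amira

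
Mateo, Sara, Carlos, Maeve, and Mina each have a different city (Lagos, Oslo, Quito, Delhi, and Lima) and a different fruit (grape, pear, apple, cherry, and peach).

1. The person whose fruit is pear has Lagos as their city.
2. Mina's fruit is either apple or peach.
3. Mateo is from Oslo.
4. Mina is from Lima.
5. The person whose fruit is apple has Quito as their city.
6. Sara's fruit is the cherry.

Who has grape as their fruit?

With clues 1–2, Mina is impossible for the one with fruit grape.
With clues 1–6, Carlos, Maeve, and Sara are impossible for the one with fruit grape.
That leaves Mateo.

Mateo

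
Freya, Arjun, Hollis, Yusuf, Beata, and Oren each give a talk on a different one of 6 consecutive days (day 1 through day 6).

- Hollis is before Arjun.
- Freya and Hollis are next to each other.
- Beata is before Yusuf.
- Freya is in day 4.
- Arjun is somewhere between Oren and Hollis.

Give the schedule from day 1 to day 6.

From clue 1: Arjun is in {2,3,4,5,6}.
From clues 1–2: Arjun is in {3,4,5,6}.
From clues 1–4: Freya → day 4.
From clues 1–5: Beata → day 1, Yusuf → day 2, Hollis → day 3, Arjun → day 5, Oren → day 6.

Beata, Yusuf, Hollis, Freya, Arjun, Oren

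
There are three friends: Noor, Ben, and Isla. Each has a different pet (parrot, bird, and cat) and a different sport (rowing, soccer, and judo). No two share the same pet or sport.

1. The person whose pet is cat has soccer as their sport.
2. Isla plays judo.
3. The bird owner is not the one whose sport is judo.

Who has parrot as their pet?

Isla

With clues 1–3, Ben and Noor are impossible for the one with pet parrot.
That leaves Isla.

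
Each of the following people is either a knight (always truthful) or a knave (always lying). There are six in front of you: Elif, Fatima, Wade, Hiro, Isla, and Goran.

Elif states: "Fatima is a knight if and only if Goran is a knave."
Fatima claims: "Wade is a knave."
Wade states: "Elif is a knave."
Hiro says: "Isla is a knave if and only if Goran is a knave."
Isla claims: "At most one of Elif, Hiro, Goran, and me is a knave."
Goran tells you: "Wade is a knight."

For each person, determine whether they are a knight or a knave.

Consider Elif. Suppose Elif is a knave.
Then no assignment of the remaining roles makes every statement match its speaker's type — contradiction.
So Elif is a knight.
With that fixed, Wade's statement is false, so Wade is a knave.
With that fixed, Goran's statement is false, so Goran is a knave.
With that fixed, Fatima's statement is true, so Fatima is a knight.
Consider Hiro. Suppose Hiro is a knave.
Then no assignment of the remaining roles makes every statement match its speaker's type — contradiction.
So Hiro is a knight.
Consider Isla. Suppose Isla is a knight.
Then Hiro's statement comes out false, contradicting Hiro being a knight.
So Isla is a knave.

Elif: knight, Fatima: knight, Wade: knave, Hiro: knight, Isla: knave, Goran: knave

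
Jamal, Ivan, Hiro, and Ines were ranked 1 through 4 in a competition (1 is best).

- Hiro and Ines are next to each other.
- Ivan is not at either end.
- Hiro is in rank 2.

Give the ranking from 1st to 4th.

From clues 1–2: Jamal is in {1,4}.
From clues 1–3: Ines → rank 1, Hiro → rank 2, Ivan → rank 3, Jamal → rank 4.

Ines, Hiro, Ivan, Jamal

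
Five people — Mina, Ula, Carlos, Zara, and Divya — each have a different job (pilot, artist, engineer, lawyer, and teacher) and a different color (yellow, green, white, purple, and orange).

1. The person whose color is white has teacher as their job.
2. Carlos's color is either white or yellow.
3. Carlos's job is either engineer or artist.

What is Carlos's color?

yellow

With clues 1–2, green, orange, and purple are impossible for Carlos's color.
With clues 1–3, white is impossible for Carlos's color.
That leaves yellow.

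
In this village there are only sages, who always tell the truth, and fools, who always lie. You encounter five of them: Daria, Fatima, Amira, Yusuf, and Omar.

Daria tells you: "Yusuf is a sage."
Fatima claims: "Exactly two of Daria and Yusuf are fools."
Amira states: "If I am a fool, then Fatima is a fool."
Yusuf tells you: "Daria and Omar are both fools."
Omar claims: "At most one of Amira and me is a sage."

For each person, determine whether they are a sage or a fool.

Consider Daria. Suppose Daria is a sage.
Then no assignment of the remaining roles makes every statement match its speaker's type — contradiction.
So Daria is a fool.
Consider Fatima. Suppose Fatima is a fool.
Then no assignment of the remaining roles makes every statement match its speaker's type — contradiction.
So Fatima is a sage.
Consider Amira. Suppose Amira is a sage.
Then whichever role Omar has, Omar's statement has the wrong truth value — contradiction.
So Amira is a fool.
With that fixed, Omar's statement is true, so Omar is a sage.
With that fixed, Yusuf's statement is false, so Yusuf is a fool.

Daria: fool, Fatima: sage, Amira: fool, Yusuf: fool, Omar: sage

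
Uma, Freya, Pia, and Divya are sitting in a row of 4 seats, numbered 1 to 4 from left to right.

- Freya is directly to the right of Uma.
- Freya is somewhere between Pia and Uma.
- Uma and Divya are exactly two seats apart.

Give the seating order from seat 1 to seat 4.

Uma, Freya, Divya, Pia

From clue 1: Uma is in {1,2,3}.
From clues 1–2: Uma is in {1,2}.
From clues 1–3: Uma → seat 1, Freya → seat 2, Divya → seat 3, Pia → seat 4.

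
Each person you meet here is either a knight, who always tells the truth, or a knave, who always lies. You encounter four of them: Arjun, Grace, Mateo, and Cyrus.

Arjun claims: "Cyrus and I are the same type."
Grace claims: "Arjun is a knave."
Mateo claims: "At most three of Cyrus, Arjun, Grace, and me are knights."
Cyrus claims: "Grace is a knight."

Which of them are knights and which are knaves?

Arjun: knave, Grace: knight, Mateo: knight, Cyrus: knight

Consider Arjun. Suppose Arjun is a knight.
Then no assignment of the remaining roles makes every statement match its speaker's type — contradiction.
So Arjun is a knave.
With that fixed, Grace's statement is true, so Grace is a knight.
With that fixed, Mateo's statement is true, so Mateo is a knight.
With that fixed, Cyrus's statement is true, so Cyrus is a knight.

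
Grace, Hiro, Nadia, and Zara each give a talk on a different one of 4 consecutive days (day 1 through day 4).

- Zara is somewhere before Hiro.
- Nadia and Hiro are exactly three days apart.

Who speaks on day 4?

With clue 1, Zara is ruled out for day 4.
With clues 1–2, Grace and Nadia are ruled out for day 4.
So day 4 is Hiro.

Hiro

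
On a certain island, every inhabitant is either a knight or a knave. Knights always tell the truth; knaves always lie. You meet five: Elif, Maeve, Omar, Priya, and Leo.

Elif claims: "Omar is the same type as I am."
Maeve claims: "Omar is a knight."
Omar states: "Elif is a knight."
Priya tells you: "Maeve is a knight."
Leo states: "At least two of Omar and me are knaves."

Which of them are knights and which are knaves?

Elif: knight, Maeve: knight, Omar: knight, Priya: knight, Leo: knave

Consider Elif. Suppose Elif is a knave.
Then no assignment of the remaining roles makes every statement match its speaker's type — contradiction.
So Elif is a knight.
With that fixed, Omar's statement is true, so Omar is a knight.
With that fixed, Leo's statement is false, so Leo is a knave.
With that fixed, Maeve's statement is true, so Maeve is a knight.
With that fixed, Priya's statement is true, so Priya is a knight.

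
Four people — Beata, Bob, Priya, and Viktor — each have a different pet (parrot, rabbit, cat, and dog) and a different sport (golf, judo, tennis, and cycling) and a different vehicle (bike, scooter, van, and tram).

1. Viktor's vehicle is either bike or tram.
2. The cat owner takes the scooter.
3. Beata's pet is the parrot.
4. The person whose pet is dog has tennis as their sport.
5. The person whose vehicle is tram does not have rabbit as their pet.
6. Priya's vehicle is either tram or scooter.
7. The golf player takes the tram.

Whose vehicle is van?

Clue 1 rules out Viktor for the one with vehicle van.
With clues 1–6, Priya is impossible for the one with vehicle van.
With clues 1–7, Beata is impossible for the one with vehicle van.
That leaves Bob.

Bob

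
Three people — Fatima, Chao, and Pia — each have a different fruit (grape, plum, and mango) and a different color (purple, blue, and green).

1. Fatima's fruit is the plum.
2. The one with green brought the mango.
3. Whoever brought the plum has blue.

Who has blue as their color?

With clues 1–3, Chao and Pia are impossible for the one with color blue.
That leaves Fatima.

Fatima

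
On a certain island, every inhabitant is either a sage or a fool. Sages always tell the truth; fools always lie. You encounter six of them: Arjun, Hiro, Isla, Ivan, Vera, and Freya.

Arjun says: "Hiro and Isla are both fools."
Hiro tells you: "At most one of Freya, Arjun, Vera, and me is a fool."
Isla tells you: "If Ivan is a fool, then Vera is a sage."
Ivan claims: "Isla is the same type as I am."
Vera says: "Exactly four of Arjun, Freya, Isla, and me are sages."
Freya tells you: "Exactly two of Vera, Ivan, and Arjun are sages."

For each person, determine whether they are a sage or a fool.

Consider Arjun. Suppose Arjun is a sage.
Then no assignment of the remaining roles makes every statement match its speaker's type — contradiction.
So Arjun is a fool.
With that fixed, Vera's statement is false, so Vera is a fool.
With that fixed, Freya's statement is false, so Freya is a fool.
With that fixed, Hiro's statement is false, so Hiro is a fool.
Consider Isla. Suppose Isla is a fool.
Then Arjun's statement comes out true, contradicting Arjun being a fool.
So Isla is a sage.
Consider Ivan. Suppose Ivan is a fool.
Then Isla's statement comes out false, contradicting Isla being a sage.
So Ivan is a sage.

Arjun: fool, Hiro: fool, Isla: sage, Ivan: sage, Vera: fool, Freya: fool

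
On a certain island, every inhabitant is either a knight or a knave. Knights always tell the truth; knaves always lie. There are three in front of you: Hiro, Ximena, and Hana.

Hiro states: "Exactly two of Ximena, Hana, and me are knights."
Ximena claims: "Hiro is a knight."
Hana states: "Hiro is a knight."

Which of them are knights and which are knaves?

Hiro: knave, Ximena: knave, Hana: knave

Consider Hiro. Suppose Hiro is a knight.
Then no assignment of the remaining roles makes every statement match its speaker's type — contradiction.
So Hiro is a knave.
With that fixed, Ximena's statement is false, so Ximena is a knave.
With that fixed, Hana's statement is false, so Hana is a knave.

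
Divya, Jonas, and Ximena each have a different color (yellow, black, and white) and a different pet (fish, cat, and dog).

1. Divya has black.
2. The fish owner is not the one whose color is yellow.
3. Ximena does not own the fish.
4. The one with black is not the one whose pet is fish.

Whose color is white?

Clue 1 rules out Divya for the one with color white.
With clues 1–4, Ximena is impossible for the one with color white.
That leaves Jonas.

Jonas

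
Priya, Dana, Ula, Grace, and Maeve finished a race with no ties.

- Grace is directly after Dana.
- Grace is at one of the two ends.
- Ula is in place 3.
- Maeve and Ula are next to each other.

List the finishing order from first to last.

From clue 1: Dana is in {1,2,3,4}.
From clues 1–2: Dana → place 4, Grace → place 5.
From clues 1–3: Ula → place 3.
From clues 1–4: Priya → place 1, Maeve → place 2.

Priya, Maeve, Ula, Dana, Grace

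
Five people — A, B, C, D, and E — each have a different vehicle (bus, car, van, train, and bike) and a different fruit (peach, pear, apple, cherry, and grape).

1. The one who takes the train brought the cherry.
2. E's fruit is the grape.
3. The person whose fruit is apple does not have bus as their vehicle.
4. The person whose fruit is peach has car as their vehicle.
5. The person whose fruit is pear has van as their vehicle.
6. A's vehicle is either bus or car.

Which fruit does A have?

peach

With clues 1–2, grape is impossible for A's fruit.
With clues 1–6, apple, cherry, and pear are impossible for A's fruit.
That leaves peach.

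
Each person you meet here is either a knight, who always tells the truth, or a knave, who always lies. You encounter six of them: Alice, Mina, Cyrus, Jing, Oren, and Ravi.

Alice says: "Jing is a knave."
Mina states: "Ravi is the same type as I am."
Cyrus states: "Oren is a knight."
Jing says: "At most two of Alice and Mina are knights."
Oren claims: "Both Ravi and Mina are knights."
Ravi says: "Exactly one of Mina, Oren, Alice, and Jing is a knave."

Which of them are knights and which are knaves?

Alice: knave, Mina: knight, Cyrus: knight, Jing: knight, Oren: knight, Ravi: knight

Regardless of anyone's role, Jing's statement is true, so Jing is a knight.
With that fixed, Alice's statement is false, so Alice is a knave.
Consider Mina. Suppose Mina is a knave.
Then no assignment of the remaining roles makes every statement match its speaker's type — contradiction.
So Mina is a knight.
Consider Cyrus. Suppose Cyrus is a knave.
Then no assignment of the remaining roles makes every statement match its speaker's type — contradiction.
So Cyrus is a knight.
Consider Oren. Suppose Oren is a knave.
Then Cyrus's statement comes out false, contradicting Cyrus being a knight.
So Oren is a knight.
With that fixed, Ravi's statement is true, so Ravi is a knight.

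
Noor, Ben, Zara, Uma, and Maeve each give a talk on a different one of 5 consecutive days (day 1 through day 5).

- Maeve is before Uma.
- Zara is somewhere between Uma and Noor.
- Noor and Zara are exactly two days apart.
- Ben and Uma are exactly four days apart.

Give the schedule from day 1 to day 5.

From clue 1: Uma is in {2,3,4,5}.
From clues 1–2: Zara is in {2,3,4}.
From clues 1–3: Zara is in {3,4}.
From clues 1–4: Ben → day 1, Noor → day 2, Maeve → day 3, Zara → day 4, Uma → day 5.

Ben, Noor, Maeve, Zara, Uma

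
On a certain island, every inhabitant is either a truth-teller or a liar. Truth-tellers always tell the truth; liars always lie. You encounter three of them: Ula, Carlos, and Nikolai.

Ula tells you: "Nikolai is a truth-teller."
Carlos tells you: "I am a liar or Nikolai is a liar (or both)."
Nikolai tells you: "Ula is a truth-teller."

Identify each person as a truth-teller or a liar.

Ula: liar, Carlos: truth-teller, Nikolai: liar

Consider Ula. Suppose Ula is a truth-teller.
Then no assignment of the remaining roles makes every statement match its speaker's type — contradiction.
So Ula is a liar.
With that fixed, Nikolai's statement is false, so Nikolai is a liar.
With that fixed, Carlos's statement is true, so Carlos is a truth-teller.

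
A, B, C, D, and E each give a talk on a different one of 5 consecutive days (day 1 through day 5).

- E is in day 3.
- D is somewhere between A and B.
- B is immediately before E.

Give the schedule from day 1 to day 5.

From clue 1: E → day 3.
From clues 1–2: D is in {2,4}.
From clues 1–3: C → day 1, B → day 2, D → day 4, A → day 5.

C, B, E, D, A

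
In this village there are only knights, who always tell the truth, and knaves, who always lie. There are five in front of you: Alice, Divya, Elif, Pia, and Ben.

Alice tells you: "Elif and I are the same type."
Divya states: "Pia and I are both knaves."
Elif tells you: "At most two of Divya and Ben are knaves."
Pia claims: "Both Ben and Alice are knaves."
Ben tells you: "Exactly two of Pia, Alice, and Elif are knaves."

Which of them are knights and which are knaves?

Alice: knave, Divya: knave, Elif: knight, Pia: knight, Ben: knave

Regardless of anyone's role, Elif's statement is true, so Elif is a knight.
Consider Alice. Suppose Alice is a knight.
Then no assignment of the remaining roles makes every statement match its speaker's type — contradiction.
So Alice is a knave.
Consider Divya. Suppose Divya is a knight.
Then Divya's own statement would have to be true, but it can't be — contradiction.
So Divya is a knave.
Consider Pia. Suppose Pia is a knave.
Then Divya's statement comes out true, contradicting Divya being a knave.
So Pia is a knight.
With that fixed, Ben's statement is false, so Ben is a knave.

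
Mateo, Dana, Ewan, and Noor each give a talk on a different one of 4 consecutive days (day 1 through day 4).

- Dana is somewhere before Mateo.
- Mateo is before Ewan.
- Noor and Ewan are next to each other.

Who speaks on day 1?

With clue 1, Mateo is ruled out for day 1.
With clues 1–2, Ewan is ruled out for day 1.
With clues 1–3, Noor is ruled out for day 1.
So day 1 is Dana.

Dana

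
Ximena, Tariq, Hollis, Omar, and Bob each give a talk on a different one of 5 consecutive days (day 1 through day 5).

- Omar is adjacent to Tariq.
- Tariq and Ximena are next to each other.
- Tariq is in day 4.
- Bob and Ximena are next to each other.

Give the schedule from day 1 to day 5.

From clues 1–2: Tariq is in {2,3,4}.
From clues 1–3: Tariq → day 4.
From clues 1–4: Hollis → day 1, Bob → day 2, Ximena → day 3, Omar → day 5.

Hollis, Bob, Ximena, Tariq, Omar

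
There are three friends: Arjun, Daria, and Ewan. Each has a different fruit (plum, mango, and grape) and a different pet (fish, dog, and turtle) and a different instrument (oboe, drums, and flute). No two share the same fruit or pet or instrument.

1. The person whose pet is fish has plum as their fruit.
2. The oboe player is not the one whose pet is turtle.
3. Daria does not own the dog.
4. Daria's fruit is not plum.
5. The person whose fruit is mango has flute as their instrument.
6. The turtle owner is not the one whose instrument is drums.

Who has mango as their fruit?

Daria

With clues 1–6, Arjun and Ewan are impossible for the one with fruit mango.
That leaves Daria.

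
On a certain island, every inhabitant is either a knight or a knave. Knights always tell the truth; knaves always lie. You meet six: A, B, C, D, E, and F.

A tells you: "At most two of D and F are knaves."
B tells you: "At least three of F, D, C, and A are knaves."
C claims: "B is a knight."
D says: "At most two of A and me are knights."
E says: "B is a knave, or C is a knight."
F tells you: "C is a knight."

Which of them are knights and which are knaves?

Regardless of anyone's role, A's statement is true, so A is a knight.
With that fixed, D's statement is true, so D is a knight.
With that fixed, B's statement is false, so B is a knave.
With that fixed, C's statement is false, so C is a knave.
With that fixed, E's statement is true, so E is a knight.
With that fixed, F's statement is false, so F is a knave.

A: knight, B: knave, C: knave, D: knight, E: knight, F: knave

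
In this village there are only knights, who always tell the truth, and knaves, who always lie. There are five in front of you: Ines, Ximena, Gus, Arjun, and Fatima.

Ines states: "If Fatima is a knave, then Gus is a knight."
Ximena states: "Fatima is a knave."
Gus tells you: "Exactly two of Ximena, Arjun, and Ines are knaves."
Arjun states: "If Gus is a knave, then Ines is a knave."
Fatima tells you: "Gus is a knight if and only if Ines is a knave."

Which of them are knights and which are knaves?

Consider Ines. Suppose Ines is a knight.
Then no assignment of the remaining roles makes every statement match its speaker's type — contradiction.
So Ines is a knave.
With that fixed, Arjun's statement is true, so Arjun is a knight.
Consider Ximena. Suppose Ximena is a knave.
Then no assignment of the remaining roles makes every statement match its speaker's type — contradiction.
So Ximena is a knight.
With that fixed, Gus's statement is false, so Gus is a knave.
With that fixed, Fatima's statement is false, so Fatima is a knave.

Ines: knave, Ximena: knight, Gus: knave, Arjun: knight, Fatima: knave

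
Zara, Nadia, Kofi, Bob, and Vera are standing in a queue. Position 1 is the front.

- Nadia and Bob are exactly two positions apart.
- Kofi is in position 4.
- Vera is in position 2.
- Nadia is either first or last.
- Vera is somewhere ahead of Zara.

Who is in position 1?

With clues 1–2, Kofi is ruled out for position 1.
With clues 1–3, Vera is ruled out for position 1.
With clues 1–4, Bob is ruled out for position 1.
With clues 1–5, Zara is ruled out for position 1.
So position 1 is Nadia.

Nadia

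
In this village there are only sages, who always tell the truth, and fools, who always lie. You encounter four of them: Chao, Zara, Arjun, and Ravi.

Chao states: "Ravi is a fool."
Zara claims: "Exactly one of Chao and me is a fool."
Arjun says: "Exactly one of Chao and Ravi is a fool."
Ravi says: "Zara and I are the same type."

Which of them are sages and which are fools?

Consider Chao. Suppose Chao is a sage.
Then whichever role Zara has, Zara's statement has the wrong truth value — contradiction.
So Chao is a fool.
Consider Zara. Suppose Zara is a fool.
Then whichever role Ravi has, Ravi's statement has the wrong truth value — contradiction.
So Zara is a sage.
Consider Arjun. Suppose Arjun is a fool.
Then no assignment of the remaining roles makes every statement match its speaker's type — contradiction.
So Arjun is a sage.
Consider Ravi. Suppose Ravi is a fool.
Then Chao's statement comes out true, contradicting Chao being a fool.
So Ravi is a sage.

Chao: fool, Zara: sage, Arjun: sage, Ravi: sage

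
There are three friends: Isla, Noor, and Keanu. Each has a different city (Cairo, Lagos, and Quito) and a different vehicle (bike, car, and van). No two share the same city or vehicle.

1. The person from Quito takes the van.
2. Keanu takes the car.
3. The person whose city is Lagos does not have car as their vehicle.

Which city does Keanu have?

With clues 1–2, Quito is impossible for Keanu's city.
With clues 1–3, Lagos is impossible for Keanu's city.
That leaves Cairo.

Cairo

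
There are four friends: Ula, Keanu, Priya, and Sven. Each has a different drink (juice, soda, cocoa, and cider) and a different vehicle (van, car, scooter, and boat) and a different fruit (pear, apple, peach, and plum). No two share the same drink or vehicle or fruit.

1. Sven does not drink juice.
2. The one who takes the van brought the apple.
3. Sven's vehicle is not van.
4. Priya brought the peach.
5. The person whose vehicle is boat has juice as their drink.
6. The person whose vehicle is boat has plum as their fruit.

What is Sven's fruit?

With clues 1–3, apple is impossible for Sven's fruit.
With clues 1–4, peach is impossible for Sven's fruit.
With clues 1–6, plum is impossible for Sven's fruit.
That leaves pear.

pear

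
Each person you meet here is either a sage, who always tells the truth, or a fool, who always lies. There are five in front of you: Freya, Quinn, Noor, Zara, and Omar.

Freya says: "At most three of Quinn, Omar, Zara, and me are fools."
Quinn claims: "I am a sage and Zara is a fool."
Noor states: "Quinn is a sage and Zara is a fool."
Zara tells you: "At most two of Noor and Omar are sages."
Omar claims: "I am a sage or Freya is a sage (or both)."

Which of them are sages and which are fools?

Regardless of anyone's role, Zara's statement is true, so Zara is a sage.
With that fixed, Freya's statement is true, so Freya is a sage.
With that fixed, Quinn's statement is false, so Quinn is a fool.
With that fixed, Noor's statement is false, so Noor is a fool.
With that fixed, Omar's statement is true, so Omar is a sage.

Freya: sage, Quinn: fool, Noor: fool, Zara: sage, Omar: sage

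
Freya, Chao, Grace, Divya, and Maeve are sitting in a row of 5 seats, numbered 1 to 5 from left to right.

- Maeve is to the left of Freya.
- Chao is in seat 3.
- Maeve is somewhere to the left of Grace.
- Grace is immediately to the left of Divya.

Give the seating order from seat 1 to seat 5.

From clue 1: Freya is in {2,3,4,5}.
From clues 1–2: Chao → seat 3.
From clues 1–3: Maeve is in {1,2}.
From clues 1–4: Maeve → seat 1, Freya → seat 2, Grace → seat 4, Divya → seat 5.

Maeve, Freya, Chao, Grace, Divya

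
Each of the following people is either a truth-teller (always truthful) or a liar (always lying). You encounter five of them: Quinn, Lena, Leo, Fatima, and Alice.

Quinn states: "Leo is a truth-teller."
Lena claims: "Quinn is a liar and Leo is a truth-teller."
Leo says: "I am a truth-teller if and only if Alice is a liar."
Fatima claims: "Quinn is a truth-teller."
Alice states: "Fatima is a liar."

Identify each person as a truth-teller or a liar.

Consider Quinn. Suppose Quinn is a liar.
Then no assignment of the remaining roles makes every statement match its speaker's type — contradiction.
So Quinn is a truth-teller.
With that fixed, Lena's statement is false, so Lena is a liar.
With that fixed, Fatima's statement is true, so Fatima is a truth-teller.
With that fixed, Alice's statement is false, so Alice is a liar.
Consider Leo. Suppose Leo is a liar.
Then Quinn's statement comes out false, contradicting Quinn being a truth-teller.
So Leo is a truth-teller.

Quinn: truth-teller, Lena: liar, Leo: truth-teller, Fatima: truth-teller, Alice: liar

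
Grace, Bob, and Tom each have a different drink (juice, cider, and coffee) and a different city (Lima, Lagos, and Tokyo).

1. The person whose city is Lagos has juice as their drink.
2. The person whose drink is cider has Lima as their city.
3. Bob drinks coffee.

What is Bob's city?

Tokyo

With clues 1–3, Lagos and Lima are impossible for Bob's city.
That leaves Tokyo.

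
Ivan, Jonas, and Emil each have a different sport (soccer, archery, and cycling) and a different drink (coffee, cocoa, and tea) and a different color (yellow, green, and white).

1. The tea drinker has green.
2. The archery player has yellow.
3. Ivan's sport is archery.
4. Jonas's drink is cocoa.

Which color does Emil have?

green

With clues 1–3, yellow is impossible for Emil's color.
With clues 1–4, white is impossible for Emil's color.
That leaves green.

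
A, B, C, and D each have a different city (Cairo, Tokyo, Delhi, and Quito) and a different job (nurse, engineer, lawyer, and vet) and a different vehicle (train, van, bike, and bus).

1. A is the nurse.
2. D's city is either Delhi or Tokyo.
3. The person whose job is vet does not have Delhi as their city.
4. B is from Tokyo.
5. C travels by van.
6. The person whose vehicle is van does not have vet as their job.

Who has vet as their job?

Clue 1 rules out A for the one with job vet.
With clues 1–4, D is impossible for the one with job vet.
With clues 1–6, C is impossible for the one with job vet.
That leaves B.

B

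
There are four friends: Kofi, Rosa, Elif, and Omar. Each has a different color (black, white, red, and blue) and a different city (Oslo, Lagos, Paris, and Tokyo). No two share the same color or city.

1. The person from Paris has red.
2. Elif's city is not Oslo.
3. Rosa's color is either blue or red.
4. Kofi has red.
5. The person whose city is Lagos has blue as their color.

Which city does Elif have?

With clues 1–2, Oslo is impossible for Elif's city.
With clues 1–4, Paris is impossible for Elif's city.
With clues 1–5, Lagos is impossible for Elif's city.
That leaves Tokyo.

Tokyo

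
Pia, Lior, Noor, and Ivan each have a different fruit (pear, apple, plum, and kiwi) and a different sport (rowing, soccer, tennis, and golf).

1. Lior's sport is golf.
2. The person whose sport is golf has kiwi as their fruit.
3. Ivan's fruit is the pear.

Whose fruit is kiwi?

Lior

With clues 1–2, Ivan, Noor, and Pia are impossible for the one with fruit kiwi.
That leaves Lior.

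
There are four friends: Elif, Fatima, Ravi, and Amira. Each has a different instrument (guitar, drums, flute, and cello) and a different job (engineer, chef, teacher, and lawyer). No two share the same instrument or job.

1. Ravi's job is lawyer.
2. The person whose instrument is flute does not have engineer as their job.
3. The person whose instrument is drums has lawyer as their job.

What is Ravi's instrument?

With clues 1–3, cello, flute, and guitar are impossible for Ravi's instrument.
That leaves drums.

drums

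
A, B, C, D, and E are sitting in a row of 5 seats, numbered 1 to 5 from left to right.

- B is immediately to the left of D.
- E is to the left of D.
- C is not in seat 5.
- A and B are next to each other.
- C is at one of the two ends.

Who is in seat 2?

E

With clues 1–2, D is ruled out for seat 2.
With clues 1–4, A and B are ruled out for seat 2.
With clues 1–5, C is ruled out for seat 2.
So seat 2 is E.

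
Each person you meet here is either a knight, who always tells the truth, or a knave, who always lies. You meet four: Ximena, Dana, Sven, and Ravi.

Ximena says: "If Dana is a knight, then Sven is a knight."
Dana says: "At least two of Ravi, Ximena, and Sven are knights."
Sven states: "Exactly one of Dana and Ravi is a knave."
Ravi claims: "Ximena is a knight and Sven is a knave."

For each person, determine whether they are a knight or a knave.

Consider Ximena. Suppose Ximena is a knave.
Then no assignment of the remaining roles makes every statement match its speaker's type — contradiction.
So Ximena is a knight.
Consider Dana. Suppose Dana is a knave.
Then no assignment of the remaining roles makes every statement match its speaker's type — contradiction.
So Dana is a knight.
Consider Sven. Suppose Sven is a knave.
Then Ximena's statement comes out false, contradicting Ximena being a knight.
So Sven is a knight.
With that fixed, Ravi's statement is false, so Ravi is a knave.

Ximena: knight, Dana: knight, Sven: knight, Ravi: knave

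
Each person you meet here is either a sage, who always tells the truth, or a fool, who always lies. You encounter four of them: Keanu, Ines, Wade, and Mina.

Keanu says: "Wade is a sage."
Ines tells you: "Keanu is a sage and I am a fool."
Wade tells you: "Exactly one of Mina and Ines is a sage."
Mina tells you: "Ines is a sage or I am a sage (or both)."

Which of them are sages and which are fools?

Keanu: fool, Ines: fool, Wade: fool, Mina: fool

Consider Keanu. Suppose Keanu is a sage.
Then whichever role Ines has, Ines's statement has the wrong truth value — contradiction.
So Keanu is a fool.
With that fixed, Ines's statement is false, so Ines is a fool.
Consider Wade. Suppose Wade is a sage.
Then Keanu's statement comes out true, contradicting Keanu being a fool.
So Wade is a fool.
Consider Mina. Suppose Mina is a sage.
Then Wade's statement comes out true, contradicting Wade being a fool.
So Mina is a fool.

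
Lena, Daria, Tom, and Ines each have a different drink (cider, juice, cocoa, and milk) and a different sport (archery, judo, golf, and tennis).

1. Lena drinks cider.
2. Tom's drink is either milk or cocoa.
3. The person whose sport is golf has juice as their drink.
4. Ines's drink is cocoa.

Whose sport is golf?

With clues 1–3, Lena and Tom are impossible for the one with sport golf.
With clues 1–4, Ines is impossible for the one with sport golf.
That leaves Daria.

Daria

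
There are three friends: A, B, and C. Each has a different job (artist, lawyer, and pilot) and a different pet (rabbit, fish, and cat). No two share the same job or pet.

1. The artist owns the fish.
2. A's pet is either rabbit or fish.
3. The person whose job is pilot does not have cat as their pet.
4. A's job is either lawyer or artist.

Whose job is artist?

With clues 1–4, B and C are impossible for the one with job artist.
That leaves A.

A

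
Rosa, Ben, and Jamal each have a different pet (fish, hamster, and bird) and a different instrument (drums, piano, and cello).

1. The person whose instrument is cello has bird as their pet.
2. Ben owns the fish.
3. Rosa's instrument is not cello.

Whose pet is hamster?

With clues 1–2, Ben is impossible for the one with pet hamster.
With clues 1–3, Jamal is impossible for the one with pet hamster.
That leaves Rosa.

Rosa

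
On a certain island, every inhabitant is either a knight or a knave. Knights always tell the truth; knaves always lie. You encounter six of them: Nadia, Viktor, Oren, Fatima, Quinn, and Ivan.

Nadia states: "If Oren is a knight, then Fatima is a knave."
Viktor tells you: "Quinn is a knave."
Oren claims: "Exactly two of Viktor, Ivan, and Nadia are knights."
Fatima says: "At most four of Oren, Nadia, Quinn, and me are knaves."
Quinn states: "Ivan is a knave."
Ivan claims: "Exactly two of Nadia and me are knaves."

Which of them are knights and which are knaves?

Nadia: knight, Viktor: knave, Oren: knave, Fatima: knight, Quinn: knight, Ivan: knave

Regardless of anyone's role, Fatima's statement is true, so Fatima is a knight.
Consider Nadia. Suppose Nadia is a knave.
Then whichever role Ivan has, Ivan's statement has the wrong truth value — contradiction.
So Nadia is a knight.
With that fixed, Ivan's statement is false, so Ivan is a knave.
With that fixed, Quinn's statement is true, so Quinn is a knight.
With that fixed, Viktor's statement is false, so Viktor is a knave.
With that fixed, Oren's statement is false, so Oren is a knave.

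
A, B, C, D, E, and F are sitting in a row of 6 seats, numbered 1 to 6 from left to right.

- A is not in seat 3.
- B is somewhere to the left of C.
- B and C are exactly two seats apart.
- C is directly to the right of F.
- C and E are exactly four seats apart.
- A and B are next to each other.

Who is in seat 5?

C

With clues 1–3, B is ruled out for seat 5.
With clues 1–5, A, D, and E are ruled out for seat 5.
With clues 1–6, F is ruled out for seat 5.
So seat 5 is C.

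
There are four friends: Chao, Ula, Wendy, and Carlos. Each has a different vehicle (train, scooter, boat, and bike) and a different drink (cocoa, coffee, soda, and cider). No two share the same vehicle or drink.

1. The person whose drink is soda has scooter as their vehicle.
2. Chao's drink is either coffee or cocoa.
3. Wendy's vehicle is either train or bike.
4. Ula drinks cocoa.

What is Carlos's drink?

soda

With clues 1–4, cider, cocoa, and coffee are impossible for Carlos's drink.
That leaves soda.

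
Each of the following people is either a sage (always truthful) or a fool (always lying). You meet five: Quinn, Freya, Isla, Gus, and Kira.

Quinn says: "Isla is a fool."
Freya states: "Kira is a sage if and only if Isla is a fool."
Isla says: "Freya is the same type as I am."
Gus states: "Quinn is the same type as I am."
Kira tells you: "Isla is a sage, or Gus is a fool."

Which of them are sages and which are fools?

Quinn: sage, Freya: sage, Isla: fool, Gus: fool, Kira: sage

Consider Quinn. Suppose Quinn is a fool.
Then whichever role Gus has, Gus's statement has the wrong truth value — contradiction.
So Quinn is a sage.
Consider Freya. Suppose Freya is a fool.
Then whichever role Isla has, Isla's statement has the wrong truth value — contradiction.
So Freya is a sage.
Consider Isla. Suppose Isla is a sage.
Then Quinn's statement comes out false, contradicting Quinn being a sage.
So Isla is a fool.
Consider Gus. Suppose Gus is a sage.
Then no assignment of the remaining roles makes every statement match its speaker's type — contradiction.
So Gus is a fool.
With that fixed, Kira's statement is true, so Kira is a sage.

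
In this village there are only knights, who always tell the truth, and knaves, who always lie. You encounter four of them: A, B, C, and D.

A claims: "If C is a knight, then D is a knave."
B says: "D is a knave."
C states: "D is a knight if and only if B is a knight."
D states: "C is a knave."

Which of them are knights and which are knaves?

A: knight, B: knave, C: knave, D: knight

Consider A. Suppose A is a knave.
Then no assignment of the remaining roles makes every statement match its speaker's type — contradiction.
So A is a knight.
Consider B. Suppose B is a knight.
Then no assignment of the remaining roles makes every statement match its speaker's type — contradiction.
So B is a knave.
Consider C. Suppose C is a knight.
Then no assignment of the remaining roles makes every statement match its speaker's type — contradiction.
So C is a knave.
With that fixed, D's statement is true, so D is a knight.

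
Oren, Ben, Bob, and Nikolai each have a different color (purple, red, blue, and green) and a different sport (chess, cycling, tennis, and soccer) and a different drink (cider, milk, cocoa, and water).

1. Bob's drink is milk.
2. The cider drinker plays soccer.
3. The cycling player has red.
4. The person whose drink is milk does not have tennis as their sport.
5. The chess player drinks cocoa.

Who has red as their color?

With clues 1–5, Ben, Nikolai, and Oren are impossible for the one with color red.
That leaves Bob.

Bob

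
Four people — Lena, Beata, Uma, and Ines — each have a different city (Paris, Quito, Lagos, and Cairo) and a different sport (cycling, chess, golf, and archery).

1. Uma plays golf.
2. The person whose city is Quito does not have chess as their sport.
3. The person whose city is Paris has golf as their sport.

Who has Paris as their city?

With clues 1–3, Beata, Ines, and Lena are impossible for the one with city Paris.
That leaves Uma.

Uma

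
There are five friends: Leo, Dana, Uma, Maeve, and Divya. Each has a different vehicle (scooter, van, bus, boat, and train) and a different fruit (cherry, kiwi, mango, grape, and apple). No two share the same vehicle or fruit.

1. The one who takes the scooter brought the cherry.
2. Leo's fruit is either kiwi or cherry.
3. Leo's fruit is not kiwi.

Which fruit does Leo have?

With clues 1–2, apple, grape, and mango are impossible for Leo's fruit.
With clues 1–3, kiwi is impossible for Leo's fruit.
That leaves cherry.

cherry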